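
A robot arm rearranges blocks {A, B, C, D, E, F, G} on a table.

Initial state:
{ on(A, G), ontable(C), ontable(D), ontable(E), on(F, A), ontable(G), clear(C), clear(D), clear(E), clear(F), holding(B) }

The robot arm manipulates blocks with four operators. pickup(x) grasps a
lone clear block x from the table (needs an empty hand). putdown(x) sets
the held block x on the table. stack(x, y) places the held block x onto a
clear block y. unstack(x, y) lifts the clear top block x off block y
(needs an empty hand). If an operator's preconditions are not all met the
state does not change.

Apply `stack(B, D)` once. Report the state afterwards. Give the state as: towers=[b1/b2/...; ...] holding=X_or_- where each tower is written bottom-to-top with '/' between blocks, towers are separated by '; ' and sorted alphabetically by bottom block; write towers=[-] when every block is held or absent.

before: towers=[C; D; E; G/A/F] holding=B
pre[stack(B, D)]: holding(B) ok, clear(D) ok, B≠D ok
all met → apply stack(B, D)
after:  towers=[C; D/B; E; G/A/F] holding=-

towers=[C; D/B; E; G/A/F] holding=-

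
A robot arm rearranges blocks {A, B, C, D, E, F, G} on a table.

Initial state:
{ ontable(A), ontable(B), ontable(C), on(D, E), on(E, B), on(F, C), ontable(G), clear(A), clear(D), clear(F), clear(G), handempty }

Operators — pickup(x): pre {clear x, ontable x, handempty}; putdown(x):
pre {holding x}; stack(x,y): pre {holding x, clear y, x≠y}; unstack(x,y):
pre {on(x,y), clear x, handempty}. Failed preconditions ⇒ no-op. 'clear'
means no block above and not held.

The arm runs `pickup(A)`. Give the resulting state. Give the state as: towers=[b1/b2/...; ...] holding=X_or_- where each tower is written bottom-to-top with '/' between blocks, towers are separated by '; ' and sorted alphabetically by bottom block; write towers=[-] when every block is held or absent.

towers=[B/E/D; C/F; G] holding=A

before: towers=[A; B/E/D; C/F; G] holding=-
pre[pickup(A)]: clear(A) yes, ontable(A) yes, handempty yes
all met → apply pickup(A)
after:  towers=[B/E/D; C/F; G] holding=A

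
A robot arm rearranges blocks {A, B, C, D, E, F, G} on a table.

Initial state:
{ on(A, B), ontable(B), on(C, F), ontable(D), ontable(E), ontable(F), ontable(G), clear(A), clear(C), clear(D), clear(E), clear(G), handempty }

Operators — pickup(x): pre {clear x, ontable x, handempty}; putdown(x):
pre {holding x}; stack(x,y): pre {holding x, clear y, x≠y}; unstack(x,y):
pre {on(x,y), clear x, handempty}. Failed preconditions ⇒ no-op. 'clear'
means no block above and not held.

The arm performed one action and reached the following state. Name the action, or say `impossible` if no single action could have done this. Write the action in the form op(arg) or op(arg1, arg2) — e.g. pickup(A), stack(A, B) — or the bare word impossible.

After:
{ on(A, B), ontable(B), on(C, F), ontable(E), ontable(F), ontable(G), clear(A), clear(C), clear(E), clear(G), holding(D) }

pickup(D)

target: towers=[B/A; E; F/C; G] holding=D
         pickup(G) → towers=[B/A; D; E; F/C] holding=G
         pickup(D) → towers=[B/A; E; F/C; G] holding=D  ← match
     unstack(A, B) → towers=[B; D; E; F/C; G] holding=A
         pickup(E) → towers=[B/A; D; F/C; G] holding=E
     unstack(C, F) → towers=[B/A; D; E; F; G] holding=C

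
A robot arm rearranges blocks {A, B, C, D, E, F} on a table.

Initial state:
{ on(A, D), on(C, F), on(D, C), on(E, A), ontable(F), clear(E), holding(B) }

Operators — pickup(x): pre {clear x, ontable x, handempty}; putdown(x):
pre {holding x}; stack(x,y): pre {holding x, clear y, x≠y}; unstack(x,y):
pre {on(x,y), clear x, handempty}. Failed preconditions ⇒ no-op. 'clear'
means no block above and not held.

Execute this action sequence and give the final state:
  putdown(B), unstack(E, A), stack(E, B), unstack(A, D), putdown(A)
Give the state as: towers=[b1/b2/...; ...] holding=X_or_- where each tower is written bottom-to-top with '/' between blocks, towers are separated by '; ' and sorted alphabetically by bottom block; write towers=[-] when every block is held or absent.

towers=[A; B/E; F/C/D] holding=-

step 1 (putdown(B)): towers=[B; F/C/D/A/E] holding=-
step 2 (unstack(E, A)): towers=[B; F/C/D/A] holding=E
step 3 (stack(E, B)): towers=[B/E; F/C/D/A] holding=-
step 4 (unstack(A, D)): towers=[B/E; F/C/D] holding=A
step 5 (putdown(A)): towers=[A; B/E; F/C/D] holding=-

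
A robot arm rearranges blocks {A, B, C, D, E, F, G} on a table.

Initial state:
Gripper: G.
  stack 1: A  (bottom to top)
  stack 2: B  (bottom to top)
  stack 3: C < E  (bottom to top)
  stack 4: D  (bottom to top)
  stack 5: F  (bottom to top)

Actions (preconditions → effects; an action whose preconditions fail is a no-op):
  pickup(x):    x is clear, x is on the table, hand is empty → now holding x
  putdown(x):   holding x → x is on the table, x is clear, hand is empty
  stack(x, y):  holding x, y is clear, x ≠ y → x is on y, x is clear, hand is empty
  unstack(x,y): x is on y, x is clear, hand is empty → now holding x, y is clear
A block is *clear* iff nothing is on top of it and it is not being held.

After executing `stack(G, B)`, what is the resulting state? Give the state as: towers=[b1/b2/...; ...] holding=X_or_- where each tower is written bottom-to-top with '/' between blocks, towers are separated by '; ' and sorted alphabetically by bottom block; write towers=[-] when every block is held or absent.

before: towers=[A; B; C/E; D; F] holding=G
pre[stack(G, B)]: holding(G) yes, clear(B) yes, G≠B yes
all met → apply stack(G, B)
after:  towers=[A; B/G; C/E; D; F] holding=-

towers=[A; B/G; C/E; D; F] holding=-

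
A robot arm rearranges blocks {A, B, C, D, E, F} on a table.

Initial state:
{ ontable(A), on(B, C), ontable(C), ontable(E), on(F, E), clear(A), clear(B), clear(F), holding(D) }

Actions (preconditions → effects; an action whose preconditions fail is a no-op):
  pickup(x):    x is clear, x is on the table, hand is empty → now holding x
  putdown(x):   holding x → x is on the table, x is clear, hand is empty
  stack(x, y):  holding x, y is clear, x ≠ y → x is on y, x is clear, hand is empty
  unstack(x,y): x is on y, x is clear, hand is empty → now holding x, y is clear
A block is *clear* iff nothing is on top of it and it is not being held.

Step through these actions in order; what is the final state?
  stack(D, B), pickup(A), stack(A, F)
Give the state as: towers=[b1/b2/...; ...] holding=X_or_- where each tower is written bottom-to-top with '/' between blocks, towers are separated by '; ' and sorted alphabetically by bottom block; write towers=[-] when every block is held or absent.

step 1 (stack(D, B)): towers=[A; C/B/D; E/F] holding=-
step 2 (pickup(A)): towers=[C/B/D; E/F] holding=A
step 3 (stack(A, F)): towers=[C/B/D; E/F/A] holding=-

towers=[C/B/D; E/F/A] holding=-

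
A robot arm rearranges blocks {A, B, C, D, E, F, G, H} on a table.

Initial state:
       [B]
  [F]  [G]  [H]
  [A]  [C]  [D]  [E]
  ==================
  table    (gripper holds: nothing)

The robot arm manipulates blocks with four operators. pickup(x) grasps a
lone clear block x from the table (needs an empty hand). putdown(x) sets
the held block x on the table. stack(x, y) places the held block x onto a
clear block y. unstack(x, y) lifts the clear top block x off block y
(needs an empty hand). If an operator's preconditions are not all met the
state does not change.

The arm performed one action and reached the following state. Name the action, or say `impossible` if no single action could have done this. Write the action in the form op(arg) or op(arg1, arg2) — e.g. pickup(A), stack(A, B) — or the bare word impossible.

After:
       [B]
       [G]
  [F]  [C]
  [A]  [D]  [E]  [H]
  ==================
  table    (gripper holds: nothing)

impossible

target: towers=[A/F; D/C/G/B; E; H] holding=-
         pickup(E) → towers=[A/F; C/G/B; D/H] holding=E
     unstack(H, D) → towers=[A/F; C/G/B; D; E] holding=H
     unstack(B, G) → towers=[A/F; C/G; D/H; E] holding=B
     unstack(F, A) → towers=[A; C/G/B; D/H; E] holding=F
none of the 4 applicable actions match → impossible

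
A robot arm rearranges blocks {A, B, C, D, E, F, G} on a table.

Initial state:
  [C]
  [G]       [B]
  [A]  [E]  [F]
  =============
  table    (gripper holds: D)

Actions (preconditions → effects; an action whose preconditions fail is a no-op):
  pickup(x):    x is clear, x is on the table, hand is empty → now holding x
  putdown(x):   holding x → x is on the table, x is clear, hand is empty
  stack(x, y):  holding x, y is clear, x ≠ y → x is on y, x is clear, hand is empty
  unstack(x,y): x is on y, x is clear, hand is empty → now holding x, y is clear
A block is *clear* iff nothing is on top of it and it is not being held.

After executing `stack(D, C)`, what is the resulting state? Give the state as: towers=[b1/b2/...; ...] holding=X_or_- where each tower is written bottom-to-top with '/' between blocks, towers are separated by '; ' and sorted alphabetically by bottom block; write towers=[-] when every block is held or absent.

towers=[A/G/C/D; E; F/B] holding=-

before: towers=[A/G/C; E; F/B] holding=D
pre[stack(D, C)]: holding(D) ✓, clear(C) ✓, D≠C ✓
all met → apply stack(D, C)
after:  towers=[A/G/C/D; E; F/B] holding=-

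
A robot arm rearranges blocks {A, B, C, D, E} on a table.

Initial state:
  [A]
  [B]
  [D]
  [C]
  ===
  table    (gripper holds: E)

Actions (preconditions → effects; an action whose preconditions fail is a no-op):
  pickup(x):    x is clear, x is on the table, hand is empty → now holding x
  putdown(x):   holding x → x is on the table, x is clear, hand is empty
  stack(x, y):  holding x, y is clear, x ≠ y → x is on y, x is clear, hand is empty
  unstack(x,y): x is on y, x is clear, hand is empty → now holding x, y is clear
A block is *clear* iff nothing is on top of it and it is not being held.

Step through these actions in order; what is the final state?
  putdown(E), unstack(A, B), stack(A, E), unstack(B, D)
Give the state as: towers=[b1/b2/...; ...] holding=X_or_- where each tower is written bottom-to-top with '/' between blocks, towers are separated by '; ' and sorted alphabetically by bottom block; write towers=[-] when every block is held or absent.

towers=[C/D; E/A] holding=B

step 1 (putdown(E)): towers=[C/D/B/A; E] holding=-
step 2 (unstack(A, B)): towers=[C/D/B; E] holding=A
step 3 (stack(A, E)): towers=[C/D/B; E/A] holding=-
step 4 (unstack(B, D)): towers=[C/D; E/A] holding=B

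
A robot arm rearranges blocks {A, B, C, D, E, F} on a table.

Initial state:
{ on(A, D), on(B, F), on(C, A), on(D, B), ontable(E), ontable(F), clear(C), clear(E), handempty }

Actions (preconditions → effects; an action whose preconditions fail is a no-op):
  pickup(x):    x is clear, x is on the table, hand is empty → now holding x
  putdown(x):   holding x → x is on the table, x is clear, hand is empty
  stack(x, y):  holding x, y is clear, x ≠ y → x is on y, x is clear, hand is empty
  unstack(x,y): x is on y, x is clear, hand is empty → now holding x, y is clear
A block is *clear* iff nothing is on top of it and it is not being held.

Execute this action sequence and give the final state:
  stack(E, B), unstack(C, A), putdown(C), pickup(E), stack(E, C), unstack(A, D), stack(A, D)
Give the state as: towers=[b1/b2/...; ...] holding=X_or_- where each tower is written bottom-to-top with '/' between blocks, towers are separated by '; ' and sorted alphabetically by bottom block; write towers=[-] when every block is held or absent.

step 1 (stack(E, B)) [no-op]: towers=[E; F/B/D/A/C] holding=-
step 2 (unstack(C, A)): towers=[E; F/B/D/A] holding=C
step 3 (putdown(C)): towers=[C; E; F/B/D/A] holding=-
step 4 (pickup(E)): towers=[C; F/B/D/A] holding=E
step 5 (stack(E, C)): towers=[C/E; F/B/D/A] holding=-
step 6 (unstack(A, D)): towers=[C/E; F/B/D] holding=A
step 7 (stack(A, D)): towers=[C/E; F/B/D/A] holding=-

towers=[C/E; F/B/D/A] holding=-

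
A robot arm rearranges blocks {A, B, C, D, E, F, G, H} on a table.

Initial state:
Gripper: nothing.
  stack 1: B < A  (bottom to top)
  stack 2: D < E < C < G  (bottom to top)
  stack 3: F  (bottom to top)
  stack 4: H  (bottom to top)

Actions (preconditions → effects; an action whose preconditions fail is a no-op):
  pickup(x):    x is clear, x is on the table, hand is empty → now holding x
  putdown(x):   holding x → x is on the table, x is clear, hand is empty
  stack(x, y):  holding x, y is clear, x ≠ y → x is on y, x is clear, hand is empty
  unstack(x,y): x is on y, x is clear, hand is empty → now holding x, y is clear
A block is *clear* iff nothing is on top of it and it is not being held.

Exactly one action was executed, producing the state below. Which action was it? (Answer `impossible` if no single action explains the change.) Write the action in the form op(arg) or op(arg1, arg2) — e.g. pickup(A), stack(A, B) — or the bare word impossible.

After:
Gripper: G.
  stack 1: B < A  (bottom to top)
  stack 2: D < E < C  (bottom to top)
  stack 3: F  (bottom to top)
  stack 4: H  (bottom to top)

unstack(G, C)

target: towers=[B/A; D/E/C; F; H] holding=G
     unstack(G, C) → towers=[B/A; D/E/C; F; H] holding=G  ← match
     unstack(A, B) → towers=[B; D/E/C/G; F; H] holding=A
         pickup(H) → towers=[B/A; D/E/C/G; F] holding=H
         pickup(F) → towers=[B/A; D/E/C/G; H] holding=F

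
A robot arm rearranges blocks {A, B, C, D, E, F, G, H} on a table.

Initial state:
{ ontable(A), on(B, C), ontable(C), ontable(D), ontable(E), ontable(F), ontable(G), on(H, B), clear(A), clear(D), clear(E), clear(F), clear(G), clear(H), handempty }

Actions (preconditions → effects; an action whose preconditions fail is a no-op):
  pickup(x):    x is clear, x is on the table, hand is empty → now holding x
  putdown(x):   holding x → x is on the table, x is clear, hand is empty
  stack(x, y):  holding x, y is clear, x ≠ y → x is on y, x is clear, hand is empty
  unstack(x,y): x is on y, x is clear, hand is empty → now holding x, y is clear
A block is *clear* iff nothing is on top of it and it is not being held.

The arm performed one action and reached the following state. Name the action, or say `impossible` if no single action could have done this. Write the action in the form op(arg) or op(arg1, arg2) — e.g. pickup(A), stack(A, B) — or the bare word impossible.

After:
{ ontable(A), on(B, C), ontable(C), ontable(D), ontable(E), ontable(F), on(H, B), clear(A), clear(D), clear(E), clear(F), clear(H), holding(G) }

target: towers=[A; C/B/H; D; E; F] holding=G
         pickup(G) → towers=[A; C/B/H; D; E; F] holding=G  ← match
         pickup(A) → towers=[C/B/H; D; E; F; G] holding=A
         pickup(E) → towers=[A; C/B/H; D; F; G] holding=E
     unstack(H, B) → towers=[A; C/B; D; E; F; G] holding=H
         pickup(F) → towers=[A; C/B/H; D; E; G] holding=F
         pickup(D) → towers=[A; C/B/H; E; F; G] holding=D

pickup(G)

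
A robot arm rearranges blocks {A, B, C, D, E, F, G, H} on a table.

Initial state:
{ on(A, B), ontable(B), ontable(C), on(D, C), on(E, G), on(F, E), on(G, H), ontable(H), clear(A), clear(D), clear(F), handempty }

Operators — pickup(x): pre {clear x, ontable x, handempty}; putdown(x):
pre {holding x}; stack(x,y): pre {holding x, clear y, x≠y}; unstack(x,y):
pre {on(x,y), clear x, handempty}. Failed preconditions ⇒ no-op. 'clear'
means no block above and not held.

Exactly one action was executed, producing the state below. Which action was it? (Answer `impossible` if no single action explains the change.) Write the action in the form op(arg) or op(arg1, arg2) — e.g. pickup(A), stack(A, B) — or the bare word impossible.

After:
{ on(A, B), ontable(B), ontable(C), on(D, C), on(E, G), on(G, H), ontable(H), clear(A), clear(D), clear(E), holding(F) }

target: towers=[B/A; C/D; H/G/E] holding=F
     unstack(A, B) → towers=[B; C/D; H/G/E/F] holding=A
     unstack(F, E) → towers=[B/A; C/D; H/G/E] holding=F  ← match
     unstack(D, C) → towers=[B/A; C; H/G/E/F] holding=D

unstack(F, E)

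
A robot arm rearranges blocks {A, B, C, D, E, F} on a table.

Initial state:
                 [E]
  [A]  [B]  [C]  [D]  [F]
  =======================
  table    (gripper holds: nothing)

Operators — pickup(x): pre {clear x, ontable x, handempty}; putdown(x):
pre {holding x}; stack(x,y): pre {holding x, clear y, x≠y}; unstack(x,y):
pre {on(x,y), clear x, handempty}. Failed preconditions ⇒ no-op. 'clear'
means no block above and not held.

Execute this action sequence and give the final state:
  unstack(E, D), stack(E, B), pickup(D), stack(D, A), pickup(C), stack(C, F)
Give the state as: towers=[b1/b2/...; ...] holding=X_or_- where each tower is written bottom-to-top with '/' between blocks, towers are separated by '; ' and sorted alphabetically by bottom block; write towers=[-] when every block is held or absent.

step 1 (unstack(E, D)): towers=[A; B; C; D; F] holding=E
step 2 (stack(E, B)): towers=[A; B/E; C; D; F] holding=-
step 3 (pickup(D)): towers=[A; B/E; C; F] holding=D
step 4 (stack(D, A)): towers=[A/D; B/E; C; F] holding=-
step 5 (pickup(C)): towers=[A/D; B/E; F] holding=C
step 6 (stack(C, F)): towers=[A/D; B/E; F/C] holding=-

towers=[A/D; B/E; F/C] holding=-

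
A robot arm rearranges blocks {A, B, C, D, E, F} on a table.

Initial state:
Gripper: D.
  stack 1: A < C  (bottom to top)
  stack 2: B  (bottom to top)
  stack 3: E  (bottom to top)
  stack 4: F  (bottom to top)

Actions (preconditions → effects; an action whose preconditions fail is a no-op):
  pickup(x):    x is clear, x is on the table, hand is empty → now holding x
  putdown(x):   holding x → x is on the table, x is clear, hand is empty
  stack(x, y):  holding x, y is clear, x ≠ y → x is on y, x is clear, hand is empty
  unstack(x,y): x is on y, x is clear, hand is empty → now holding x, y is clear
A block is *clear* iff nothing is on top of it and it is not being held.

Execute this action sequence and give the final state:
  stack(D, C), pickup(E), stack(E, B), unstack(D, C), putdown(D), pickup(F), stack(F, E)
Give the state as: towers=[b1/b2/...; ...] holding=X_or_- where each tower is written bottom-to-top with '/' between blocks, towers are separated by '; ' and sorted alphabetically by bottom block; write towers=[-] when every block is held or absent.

towers=[A/C; B/E/F; D] holding=-

step 1 (stack(D, C)): towers=[A/C/D; B; E; F] holding=-
step 2 (pickup(E)): towers=[A/C/D; B; F] holding=E
step 3 (stack(E, B)): towers=[A/C/D; B/E; F] holding=-
step 4 (unstack(D, C)): towers=[A/C; B/E; F] holding=D
step 5 (putdown(D)): towers=[A/C; B/E; D; F] holding=-
step 6 (pickup(F)): towers=[A/C; B/E; D] holding=F
step 7 (stack(F, E)): towers=[A/C; B/E/F; D] holding=-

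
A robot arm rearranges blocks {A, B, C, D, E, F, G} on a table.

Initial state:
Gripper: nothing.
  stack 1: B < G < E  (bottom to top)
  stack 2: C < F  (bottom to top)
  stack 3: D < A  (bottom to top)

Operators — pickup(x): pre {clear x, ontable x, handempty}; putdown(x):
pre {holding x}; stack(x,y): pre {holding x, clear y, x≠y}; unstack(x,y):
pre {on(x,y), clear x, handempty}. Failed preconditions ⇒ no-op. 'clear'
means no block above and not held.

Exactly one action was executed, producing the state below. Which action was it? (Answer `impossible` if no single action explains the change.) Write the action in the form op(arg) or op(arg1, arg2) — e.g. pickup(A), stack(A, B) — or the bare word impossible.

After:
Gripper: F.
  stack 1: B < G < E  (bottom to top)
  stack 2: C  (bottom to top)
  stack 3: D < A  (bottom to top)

target: towers=[B/G/E; C; D/A] holding=F
     unstack(F, C) → towers=[B/G/E; C; D/A] holding=F  ← match
     unstack(A, D) → towers=[B/G/E; C/F; D] holding=A
     unstack(E, G) → towers=[B/G; C/F; D/A] holding=E

unstack(F, C)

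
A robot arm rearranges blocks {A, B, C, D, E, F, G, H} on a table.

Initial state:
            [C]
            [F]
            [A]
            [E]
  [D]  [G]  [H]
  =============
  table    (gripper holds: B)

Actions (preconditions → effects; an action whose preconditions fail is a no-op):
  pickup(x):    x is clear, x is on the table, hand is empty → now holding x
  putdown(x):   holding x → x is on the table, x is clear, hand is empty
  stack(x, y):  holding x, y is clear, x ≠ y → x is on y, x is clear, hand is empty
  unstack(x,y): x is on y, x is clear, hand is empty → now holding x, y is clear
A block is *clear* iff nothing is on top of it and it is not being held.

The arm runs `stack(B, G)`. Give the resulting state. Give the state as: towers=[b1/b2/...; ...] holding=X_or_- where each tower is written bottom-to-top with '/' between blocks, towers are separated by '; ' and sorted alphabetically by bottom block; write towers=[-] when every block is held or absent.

before: towers=[D; G; H/E/A/F/C] holding=B
pre[stack(B, G)]: holding(B) ok, clear(G) ok, B≠G ok
all met → apply stack(B, G)
after:  towers=[D; G/B; H/E/A/F/C] holding=-

towers=[D; G/B; H/E/A/F/C] holding=-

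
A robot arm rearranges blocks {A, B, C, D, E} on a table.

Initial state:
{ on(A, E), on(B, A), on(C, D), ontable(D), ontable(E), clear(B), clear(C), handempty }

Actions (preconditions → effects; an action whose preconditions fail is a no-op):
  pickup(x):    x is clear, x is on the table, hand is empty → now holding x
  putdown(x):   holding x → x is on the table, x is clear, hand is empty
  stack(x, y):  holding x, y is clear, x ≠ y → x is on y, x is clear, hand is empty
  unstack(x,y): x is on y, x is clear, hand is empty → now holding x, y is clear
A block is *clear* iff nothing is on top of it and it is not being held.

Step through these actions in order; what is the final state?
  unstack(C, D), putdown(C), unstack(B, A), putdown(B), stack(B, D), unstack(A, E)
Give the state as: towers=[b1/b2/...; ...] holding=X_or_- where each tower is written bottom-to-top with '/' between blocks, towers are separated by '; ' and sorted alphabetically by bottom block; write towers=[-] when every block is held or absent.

step 1 (unstack(C, D)): towers=[D; E/A/B] holding=C
step 2 (putdown(C)): towers=[C; D; E/A/B] holding=-
step 3 (unstack(B, A)): towers=[C; D; E/A] holding=B
step 4 (putdown(B)): towers=[B; C; D; E/A] holding=-
step 5 (stack(B, D)) [no-op]: towers=[B; C; D; E/A] holding=-
step 6 (unstack(A, E)): towers=[B; C; D; E] holding=A

towers=[B; C; D; E] holding=A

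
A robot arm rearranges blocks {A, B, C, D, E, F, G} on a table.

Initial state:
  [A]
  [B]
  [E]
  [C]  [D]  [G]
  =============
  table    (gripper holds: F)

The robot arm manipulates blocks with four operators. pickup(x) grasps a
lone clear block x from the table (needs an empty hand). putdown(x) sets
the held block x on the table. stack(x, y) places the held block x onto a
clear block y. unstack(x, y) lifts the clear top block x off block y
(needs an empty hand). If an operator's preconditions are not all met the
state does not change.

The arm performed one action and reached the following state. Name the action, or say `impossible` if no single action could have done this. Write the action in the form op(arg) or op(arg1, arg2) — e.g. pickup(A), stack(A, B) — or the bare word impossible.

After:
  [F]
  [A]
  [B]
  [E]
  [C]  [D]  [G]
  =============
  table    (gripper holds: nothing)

stack(F, A)

target: towers=[C/E/B/A/F; D; G] holding=-
        putdown(F) → towers=[C/E/B/A; D; F; G] holding=-
       stack(F, G) → towers=[C/E/B/A; D; G/F] holding=-
       stack(F, D) → towers=[C/E/B/A; D/F; G] holding=-
       stack(F, A) → towers=[C/E/B/A/F; D; G] holding=-  ← match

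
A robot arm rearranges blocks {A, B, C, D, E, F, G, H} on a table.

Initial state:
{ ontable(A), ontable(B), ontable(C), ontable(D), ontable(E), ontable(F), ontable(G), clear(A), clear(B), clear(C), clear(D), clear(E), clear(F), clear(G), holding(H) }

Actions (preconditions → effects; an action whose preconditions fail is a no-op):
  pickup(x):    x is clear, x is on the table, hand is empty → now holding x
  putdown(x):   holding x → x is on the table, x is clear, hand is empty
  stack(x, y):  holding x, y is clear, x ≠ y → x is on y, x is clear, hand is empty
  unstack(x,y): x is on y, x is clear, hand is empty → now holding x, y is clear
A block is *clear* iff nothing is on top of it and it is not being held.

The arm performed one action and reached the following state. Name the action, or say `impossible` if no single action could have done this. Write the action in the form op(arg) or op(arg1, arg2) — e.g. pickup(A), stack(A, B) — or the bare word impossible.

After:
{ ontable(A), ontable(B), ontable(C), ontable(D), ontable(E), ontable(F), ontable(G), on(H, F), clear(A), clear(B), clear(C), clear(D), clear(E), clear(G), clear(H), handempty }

target: towers=[A; B; C; D; E; F/H; G] holding=-
        putdown(H) → towers=[A; B; C; D; E; F; G; H] holding=-
       stack(H, G) → towers=[A; B; C; D; E; F; G/H] holding=-
       stack(H, A) → towers=[A/H; B; C; D; E; F; G] holding=-
       stack(H, E) → towers=[A; B; C; D; E/H; F; G] holding=-
       stack(H, B) → towers=[A; B/H; C; D; E; F; G] holding=-
       stack(H, F) → towers=[A; B; C; D; E; F/H; G] holding=-  ← match
       stack(H, D) → towers=[A; B; C; D/H; E; F; G] holding=-
       stack(H, C) → towers=[A; B; C/H; D; E; F; G] holding=-

stack(H, F)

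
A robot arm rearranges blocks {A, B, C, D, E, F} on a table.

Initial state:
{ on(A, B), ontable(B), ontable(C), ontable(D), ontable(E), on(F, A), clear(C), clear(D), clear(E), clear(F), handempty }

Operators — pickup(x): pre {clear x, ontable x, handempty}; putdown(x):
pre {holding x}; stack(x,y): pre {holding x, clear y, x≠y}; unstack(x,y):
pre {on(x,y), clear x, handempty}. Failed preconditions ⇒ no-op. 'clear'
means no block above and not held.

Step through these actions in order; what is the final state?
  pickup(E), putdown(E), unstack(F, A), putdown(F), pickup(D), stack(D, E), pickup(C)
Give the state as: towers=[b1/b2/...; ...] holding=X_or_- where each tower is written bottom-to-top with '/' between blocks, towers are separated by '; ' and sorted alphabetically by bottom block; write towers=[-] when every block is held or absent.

towers=[B/A; E/D; F] holding=C

step 1 (pickup(E)): towers=[B/A/F; C; D] holding=E
step 2 (putdown(E)): towers=[B/A/F; C; D; E] holding=-
step 3 (unstack(F, A)): towers=[B/A; C; D; E] holding=F
step 4 (putdown(F)): towers=[B/A; C; D; E; F] holding=-
step 5 (pickup(D)): towers=[B/A; C; E; F] holding=D
step 6 (stack(D, E)): towers=[B/A; C; E/D; F] holding=-
step 7 (pickup(C)): towers=[B/A; E/D; F] holding=C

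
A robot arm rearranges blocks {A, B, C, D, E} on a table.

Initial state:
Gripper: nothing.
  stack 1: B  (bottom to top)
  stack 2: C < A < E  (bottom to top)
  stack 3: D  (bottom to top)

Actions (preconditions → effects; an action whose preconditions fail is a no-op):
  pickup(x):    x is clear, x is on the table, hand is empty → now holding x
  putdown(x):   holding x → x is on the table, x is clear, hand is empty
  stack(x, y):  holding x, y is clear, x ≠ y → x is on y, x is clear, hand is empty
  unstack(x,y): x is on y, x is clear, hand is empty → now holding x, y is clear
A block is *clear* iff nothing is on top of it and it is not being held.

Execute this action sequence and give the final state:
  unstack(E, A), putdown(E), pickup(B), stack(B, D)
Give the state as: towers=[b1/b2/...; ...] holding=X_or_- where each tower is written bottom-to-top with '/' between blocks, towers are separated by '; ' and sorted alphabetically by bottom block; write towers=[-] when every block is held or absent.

step 1 (unstack(E, A)): towers=[B; C/A; D] holding=E
step 2 (putdown(E)): towers=[B; C/A; D; E] holding=-
step 3 (pickup(B)): towers=[C/A; D; E] holding=B
step 4 (stack(B, D)): towers=[C/A; D/B; E] holding=-

towers=[C/A; D/B; E] holding=-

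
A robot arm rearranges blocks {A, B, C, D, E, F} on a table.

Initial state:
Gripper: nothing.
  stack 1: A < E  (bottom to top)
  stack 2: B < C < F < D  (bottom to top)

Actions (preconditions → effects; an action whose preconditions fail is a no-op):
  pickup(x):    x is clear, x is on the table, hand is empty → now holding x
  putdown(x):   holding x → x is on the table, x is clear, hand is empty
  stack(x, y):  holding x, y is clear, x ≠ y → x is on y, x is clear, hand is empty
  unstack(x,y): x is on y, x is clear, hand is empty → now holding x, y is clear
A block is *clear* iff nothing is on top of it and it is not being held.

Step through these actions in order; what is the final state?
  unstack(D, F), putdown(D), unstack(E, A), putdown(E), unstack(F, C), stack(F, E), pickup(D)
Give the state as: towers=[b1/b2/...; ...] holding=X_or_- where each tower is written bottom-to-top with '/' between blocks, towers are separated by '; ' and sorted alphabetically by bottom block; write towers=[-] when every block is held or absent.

towers=[A; B/C; E/F] holding=D

step 1 (unstack(D, F)): towers=[A/E; B/C/F] holding=D
step 2 (putdown(D)): towers=[A/E; B/C/F; D] holding=-
step 3 (unstack(E, A)): towers=[A; B/C/F; D] holding=E
step 4 (putdown(E)): towers=[A; B/C/F; D; E] holding=-
step 5 (unstack(F, C)): towers=[A; B/C; D; E] holding=F
step 6 (stack(F, E)): towers=[A; B/C; D; E/F] holding=-
step 7 (pickup(D)): towers=[A; B/C; E/F] holding=D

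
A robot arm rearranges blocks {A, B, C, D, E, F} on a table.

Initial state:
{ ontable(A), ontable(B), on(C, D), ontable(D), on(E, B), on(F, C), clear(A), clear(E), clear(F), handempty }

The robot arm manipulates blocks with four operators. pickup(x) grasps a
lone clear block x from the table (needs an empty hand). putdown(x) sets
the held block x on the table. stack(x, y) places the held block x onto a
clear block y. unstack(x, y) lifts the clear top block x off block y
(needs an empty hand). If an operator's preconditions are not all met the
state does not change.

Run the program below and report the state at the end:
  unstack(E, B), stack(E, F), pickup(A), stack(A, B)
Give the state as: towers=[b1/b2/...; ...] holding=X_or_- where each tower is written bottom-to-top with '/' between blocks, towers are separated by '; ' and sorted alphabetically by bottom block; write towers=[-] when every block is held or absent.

step 1 (unstack(E, B)): towers=[A; B; D/C/F] holding=E
step 2 (stack(E, F)): towers=[A; B; D/C/F/E] holding=-
step 3 (pickup(A)): towers=[B; D/C/F/E] holding=A
step 4 (stack(A, B)): towers=[B/A; D/C/F/E] holding=-

towers=[B/A; D/C/F/E] holding=-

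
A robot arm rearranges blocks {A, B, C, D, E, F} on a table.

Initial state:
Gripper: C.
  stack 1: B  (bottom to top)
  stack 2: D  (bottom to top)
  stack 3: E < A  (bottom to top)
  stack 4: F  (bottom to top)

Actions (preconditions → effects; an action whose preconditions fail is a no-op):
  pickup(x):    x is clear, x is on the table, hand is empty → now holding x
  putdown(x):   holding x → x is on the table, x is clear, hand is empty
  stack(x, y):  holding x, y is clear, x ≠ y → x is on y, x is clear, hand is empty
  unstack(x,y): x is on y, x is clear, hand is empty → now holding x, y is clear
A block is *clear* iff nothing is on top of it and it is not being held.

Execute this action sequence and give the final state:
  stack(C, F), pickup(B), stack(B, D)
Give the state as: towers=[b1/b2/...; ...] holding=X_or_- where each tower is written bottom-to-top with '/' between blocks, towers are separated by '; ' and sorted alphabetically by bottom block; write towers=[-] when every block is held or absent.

step 1 (stack(C, F)): towers=[B; D; E/A; F/C] holding=-
step 2 (pickup(B)): towers=[D; E/A; F/C] holding=B
step 3 (stack(B, D)): towers=[D/B; E/A; F/C] holding=-

towers=[D/B; E/A; F/C] holding=-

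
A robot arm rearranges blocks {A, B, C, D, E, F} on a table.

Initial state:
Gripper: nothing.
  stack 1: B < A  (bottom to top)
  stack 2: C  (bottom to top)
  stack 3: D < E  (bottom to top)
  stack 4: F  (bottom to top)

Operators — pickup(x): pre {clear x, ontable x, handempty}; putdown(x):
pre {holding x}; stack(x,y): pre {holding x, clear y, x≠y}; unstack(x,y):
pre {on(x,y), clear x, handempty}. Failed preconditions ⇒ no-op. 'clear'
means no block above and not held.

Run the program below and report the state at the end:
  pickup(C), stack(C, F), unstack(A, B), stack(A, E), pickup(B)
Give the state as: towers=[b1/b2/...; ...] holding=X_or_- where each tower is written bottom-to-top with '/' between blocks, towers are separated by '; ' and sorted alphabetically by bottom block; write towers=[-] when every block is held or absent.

step 1 (pickup(C)): towers=[B/A; D/E; F] holding=C
step 2 (stack(C, F)): towers=[B/A; D/E; F/C] holding=-
step 3 (unstack(A, B)): towers=[B; D/E; F/C] holding=A
step 4 (stack(A, E)): towers=[B; D/E/A; F/C] holding=-
step 5 (pickup(B)): towers=[D/E/A; F/C] holding=B

towers=[D/E/A; F/C] holding=B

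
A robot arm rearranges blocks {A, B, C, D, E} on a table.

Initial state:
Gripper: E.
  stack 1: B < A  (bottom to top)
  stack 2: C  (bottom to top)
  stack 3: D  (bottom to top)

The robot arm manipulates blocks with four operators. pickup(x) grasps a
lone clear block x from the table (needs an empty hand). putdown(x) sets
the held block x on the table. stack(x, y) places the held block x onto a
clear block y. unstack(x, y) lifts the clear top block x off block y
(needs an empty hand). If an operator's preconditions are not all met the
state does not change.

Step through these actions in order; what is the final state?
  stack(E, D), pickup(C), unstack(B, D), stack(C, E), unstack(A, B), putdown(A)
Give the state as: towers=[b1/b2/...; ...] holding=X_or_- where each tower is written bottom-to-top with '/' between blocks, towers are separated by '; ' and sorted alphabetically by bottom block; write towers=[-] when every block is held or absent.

towers=[A; B; D/E/C] holding=-

step 1 (stack(E, D)): towers=[B/A; C; D/E] holding=-
step 2 (pickup(C)): towers=[B/A; D/E] holding=C
step 3 (unstack(B, D)) [no-op]: towers=[B/A; D/E] holding=C
step 4 (stack(C, E)): towers=[B/A; D/E/C] holding=-
step 5 (unstack(A, B)): towers=[B; D/E/C] holding=A
step 6 (putdown(A)): towers=[A; B; D/E/C] holding=-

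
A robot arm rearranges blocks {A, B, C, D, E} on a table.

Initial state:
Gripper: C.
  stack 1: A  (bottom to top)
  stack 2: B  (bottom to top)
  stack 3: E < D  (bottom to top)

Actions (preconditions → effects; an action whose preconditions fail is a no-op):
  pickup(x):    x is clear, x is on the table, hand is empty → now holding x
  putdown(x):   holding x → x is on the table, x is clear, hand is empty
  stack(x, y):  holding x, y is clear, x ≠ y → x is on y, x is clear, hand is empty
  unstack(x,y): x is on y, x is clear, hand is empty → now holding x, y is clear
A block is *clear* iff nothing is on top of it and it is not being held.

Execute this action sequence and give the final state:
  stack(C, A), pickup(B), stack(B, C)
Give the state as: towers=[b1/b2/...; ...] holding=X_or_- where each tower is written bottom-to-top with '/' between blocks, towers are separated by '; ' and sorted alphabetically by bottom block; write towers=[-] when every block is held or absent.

step 1 (stack(C, A)): towers=[A/C; B; E/D] holding=-
step 2 (pickup(B)): towers=[A/C; E/D] holding=B
step 3 (stack(B, C)): towers=[A/C/B; E/D] holding=-

towers=[A/C/B; E/D] holding=-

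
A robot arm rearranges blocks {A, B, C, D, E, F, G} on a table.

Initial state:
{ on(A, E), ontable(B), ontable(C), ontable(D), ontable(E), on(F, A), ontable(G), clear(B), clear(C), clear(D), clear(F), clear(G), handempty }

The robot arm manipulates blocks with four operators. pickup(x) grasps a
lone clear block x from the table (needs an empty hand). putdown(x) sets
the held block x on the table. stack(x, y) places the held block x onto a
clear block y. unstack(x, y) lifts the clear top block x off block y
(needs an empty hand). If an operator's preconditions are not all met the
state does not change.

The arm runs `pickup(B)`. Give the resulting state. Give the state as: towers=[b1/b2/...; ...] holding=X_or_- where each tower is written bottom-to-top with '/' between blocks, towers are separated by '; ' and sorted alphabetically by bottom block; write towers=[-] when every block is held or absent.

before: towers=[B; C; D; E/A/F; G] holding=-
pre[pickup(B)]: clear(B) ok, ontable(B) ok, handempty ok
all met → apply pickup(B)
after:  towers=[C; D; E/A/F; G] holding=B

towers=[C; D; E/A/F; G] holding=B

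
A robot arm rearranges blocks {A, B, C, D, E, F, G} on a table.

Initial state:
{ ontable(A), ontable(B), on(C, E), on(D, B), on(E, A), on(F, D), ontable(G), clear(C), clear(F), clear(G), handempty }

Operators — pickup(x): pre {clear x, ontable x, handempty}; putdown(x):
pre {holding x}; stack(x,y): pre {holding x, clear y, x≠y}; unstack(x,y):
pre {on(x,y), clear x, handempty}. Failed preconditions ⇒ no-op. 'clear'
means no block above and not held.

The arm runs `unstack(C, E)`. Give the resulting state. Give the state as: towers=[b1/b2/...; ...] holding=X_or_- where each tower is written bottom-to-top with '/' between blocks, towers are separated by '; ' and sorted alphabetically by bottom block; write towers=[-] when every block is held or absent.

before: towers=[A/E/C; B/D/F; G] holding=-
pre[unstack(C, E)]: on(C,E) yes, clear(C) yes, handempty yes
all met → apply unstack(C, E)
after:  towers=[A/E; B/D/F; G] holding=C

towers=[A/E; B/D/F; G] holding=C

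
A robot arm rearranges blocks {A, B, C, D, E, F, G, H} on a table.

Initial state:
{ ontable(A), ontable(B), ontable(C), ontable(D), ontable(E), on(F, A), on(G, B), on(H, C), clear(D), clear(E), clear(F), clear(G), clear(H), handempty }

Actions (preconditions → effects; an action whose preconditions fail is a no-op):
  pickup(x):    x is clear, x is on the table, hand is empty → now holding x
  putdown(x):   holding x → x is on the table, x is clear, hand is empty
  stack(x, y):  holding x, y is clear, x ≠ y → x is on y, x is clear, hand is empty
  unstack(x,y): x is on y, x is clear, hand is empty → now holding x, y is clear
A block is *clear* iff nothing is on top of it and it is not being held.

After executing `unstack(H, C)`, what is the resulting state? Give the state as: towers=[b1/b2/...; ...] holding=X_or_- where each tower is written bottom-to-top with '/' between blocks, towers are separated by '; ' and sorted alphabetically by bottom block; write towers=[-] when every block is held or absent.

towers=[A/F; B/G; C; D; E] holding=H

before: towers=[A/F; B/G; C/H; D; E] holding=-
pre[unstack(H, C)]: on(H,C) ok, clear(H) ok, handempty ok
all met → apply unstack(H, C)
after:  towers=[A/F; B/G; C; D; E] holding=H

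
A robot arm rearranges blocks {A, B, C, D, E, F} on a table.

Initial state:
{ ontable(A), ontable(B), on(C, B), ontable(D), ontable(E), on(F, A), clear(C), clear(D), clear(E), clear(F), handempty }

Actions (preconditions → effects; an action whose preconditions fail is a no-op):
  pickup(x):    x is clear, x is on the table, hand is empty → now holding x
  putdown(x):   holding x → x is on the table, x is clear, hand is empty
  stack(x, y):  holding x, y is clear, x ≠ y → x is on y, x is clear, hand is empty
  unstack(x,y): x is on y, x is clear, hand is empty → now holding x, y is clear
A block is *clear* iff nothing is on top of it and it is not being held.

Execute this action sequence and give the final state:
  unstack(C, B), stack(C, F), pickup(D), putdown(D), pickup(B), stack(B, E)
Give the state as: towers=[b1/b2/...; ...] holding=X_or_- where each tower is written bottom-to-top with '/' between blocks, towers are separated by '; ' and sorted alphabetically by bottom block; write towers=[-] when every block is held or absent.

step 1 (unstack(C, B)): towers=[A/F; B; D; E] holding=C
step 2 (stack(C, F)): towers=[A/F/C; B; D; E] holding=-
step 3 (pickup(D)): towers=[A/F/C; B; E] holding=D
step 4 (putdown(D)): towers=[A/F/C; B; D; E] holding=-
step 5 (pickup(B)): towers=[A/F/C; D; E] holding=B
step 6 (stack(B, E)): towers=[A/F/C; D; E/B] holding=-

towers=[A/F/C; D; E/B] holding=-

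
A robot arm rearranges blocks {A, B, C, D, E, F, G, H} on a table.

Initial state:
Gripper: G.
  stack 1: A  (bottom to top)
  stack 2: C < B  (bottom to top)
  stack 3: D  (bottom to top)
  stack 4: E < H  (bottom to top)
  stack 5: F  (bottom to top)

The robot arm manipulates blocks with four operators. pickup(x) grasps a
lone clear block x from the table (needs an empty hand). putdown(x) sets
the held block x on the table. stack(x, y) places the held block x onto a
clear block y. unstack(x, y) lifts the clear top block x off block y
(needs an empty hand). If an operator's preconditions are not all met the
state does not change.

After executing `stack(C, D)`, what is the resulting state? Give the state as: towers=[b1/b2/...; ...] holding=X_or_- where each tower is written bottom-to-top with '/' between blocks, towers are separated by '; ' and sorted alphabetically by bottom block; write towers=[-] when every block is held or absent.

towers=[A; C/B; D; E/H; F] holding=G

before: towers=[A; C/B; D; E/H; F] holding=G
pre[stack(C, D)]: holding(C) ✗, clear(D) ✓, C≠D ✓
holding(C) unmet → stack(C, D) is a no-op
after:  towers=[A; C/B; D; E/H; F] holding=G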